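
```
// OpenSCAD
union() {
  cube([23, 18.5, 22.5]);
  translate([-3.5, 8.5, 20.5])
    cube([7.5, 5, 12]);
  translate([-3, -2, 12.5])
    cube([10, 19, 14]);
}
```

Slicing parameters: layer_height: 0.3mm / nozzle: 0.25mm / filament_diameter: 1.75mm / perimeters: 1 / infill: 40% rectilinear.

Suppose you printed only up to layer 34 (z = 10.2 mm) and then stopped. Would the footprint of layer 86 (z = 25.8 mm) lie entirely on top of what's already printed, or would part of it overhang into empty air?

part overhangs

Compare the two slices. At z = 10.2: the 23×18.5 cube contributes its full rectangle (area 425.50 mm²); the cube at (-3.5, 8.5) is not intersected at this z (z outside [20.5, 32.5]); the cube at (-3, -2) does not reach this height (z outside [12.5, 26.5]); Merging all regions: only the 23×18.5 cube is present, so the union is just that shape — area = 425.50 mm². At z = 25.8: the cube is absent (z outside [0, 22.5]); the 7.5×5 cube at (-3.5, 8.5) contributes its full rectangle (area 37.50 mm²); the cube at (-3, -2) is present — its section is the full 10×19 rectangle (area 190.00 mm²); Taking the union: the regions partially overlap — summed areas 227.50 mm² minus the doubly-counted overlap 35.00 mm² gives 192.50 mm² — area = 192.50 mm². Checking containment: at z = 25.8 the cross-section extends beyond the z = 10.2 cross-section by about 73.50 mm².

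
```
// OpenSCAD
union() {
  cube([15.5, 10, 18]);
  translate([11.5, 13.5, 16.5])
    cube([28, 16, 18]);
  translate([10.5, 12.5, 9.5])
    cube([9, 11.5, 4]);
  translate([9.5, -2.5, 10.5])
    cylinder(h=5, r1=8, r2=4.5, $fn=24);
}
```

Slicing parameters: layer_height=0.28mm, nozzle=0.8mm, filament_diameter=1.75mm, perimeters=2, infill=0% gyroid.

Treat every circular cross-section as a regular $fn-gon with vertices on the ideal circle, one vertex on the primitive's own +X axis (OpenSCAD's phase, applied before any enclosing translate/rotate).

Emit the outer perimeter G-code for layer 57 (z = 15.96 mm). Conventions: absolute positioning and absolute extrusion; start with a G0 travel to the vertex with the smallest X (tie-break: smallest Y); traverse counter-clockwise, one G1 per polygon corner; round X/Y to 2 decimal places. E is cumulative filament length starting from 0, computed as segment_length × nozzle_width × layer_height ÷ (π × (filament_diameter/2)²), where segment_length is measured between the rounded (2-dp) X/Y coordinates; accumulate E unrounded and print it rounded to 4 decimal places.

At z = 15.96 mm: the cube is present — its section is the full 15.5×10 rectangle; the cube at (11.5, 13.5) is not intersected at this z (z outside [16.5, 34.5]); the cube at (10.5, 12.5) is absent (z outside [9.5, 13.5]); the cone at (9.5, -2.5) is absent (z outside [10.5, 15.5]); Merging all regions: only the 15.5×10 cube is present, so the union is just that shape — 1 connected region. The outline is a single polygon with 4 vertices. Extrusion per mm of travel: 0.8 × 0.28 / (π × 0.875²) = 0.093128. Accumulating E over each segment gives final E = 4.7495.

G0 X0.00 Y0.00 Z15.96
G1 X15.50 Y0.00 E1.4435
G1 X15.50 Y10.00 E2.3748
G1 X0.00 Y10.00 E3.8183
G1 X0.00 Y0.00 E4.7495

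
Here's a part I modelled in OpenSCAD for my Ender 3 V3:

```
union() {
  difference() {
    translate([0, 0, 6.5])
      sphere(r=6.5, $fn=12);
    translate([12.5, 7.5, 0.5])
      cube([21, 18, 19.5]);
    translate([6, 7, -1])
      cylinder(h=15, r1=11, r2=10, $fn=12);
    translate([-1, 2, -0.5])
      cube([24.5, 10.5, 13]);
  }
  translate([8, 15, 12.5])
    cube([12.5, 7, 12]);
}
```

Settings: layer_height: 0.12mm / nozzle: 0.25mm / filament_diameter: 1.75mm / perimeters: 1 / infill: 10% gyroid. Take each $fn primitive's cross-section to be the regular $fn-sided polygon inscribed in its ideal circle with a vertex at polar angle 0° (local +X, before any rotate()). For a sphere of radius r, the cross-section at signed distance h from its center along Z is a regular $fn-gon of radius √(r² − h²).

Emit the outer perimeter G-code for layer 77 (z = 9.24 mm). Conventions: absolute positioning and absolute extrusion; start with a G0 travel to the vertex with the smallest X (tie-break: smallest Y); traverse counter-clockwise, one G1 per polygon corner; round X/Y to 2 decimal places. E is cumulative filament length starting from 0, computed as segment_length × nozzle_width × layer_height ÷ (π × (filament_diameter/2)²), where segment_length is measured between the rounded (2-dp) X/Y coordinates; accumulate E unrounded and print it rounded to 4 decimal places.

G0 X-5.89 Y0.00 Z9.24
G1 X-5.10 Y-2.95 E0.0381
G1 X-2.95 Y-5.10 E0.0760
G1 X0.00 Y-5.89 E0.1141
G1 X2.95 Y-5.10 E0.1522
G1 X5.00 Y-3.05 E0.1884
G1 X0.84 Y-1.94 E0.2421
G1 X-2.94 Y1.84 E0.3087
G1 X-3.63 Y4.42 E0.3420
G1 X-5.10 Y2.95 E0.3680
G1 X-5.89 Y0.00 E0.4061

At z = 9.24 mm: the r=6.5 sphere contributes a regular 12-gon of circumradius √(6.5²−2.74²) = 5.894; the cube at (12.5, 7.5) is present — its section is the full 21×18 rectangle; the cone at (6, 7): at t=0.683 of its height the radius interpolates to r₁+(r₂−r₁)t = 10.317, giving a regular 12-gon of that circumradius; the cube at (-1, 2) is present — its section is the full 24.5×10.5 rectangle; After the difference (first − rest): starting from the r=6.5 sphere, the 21×18 cube at (12.5, 7.5) misses the remaining region (no effect); the cone at (6, 7) partially overlaps it — only the 55.35 mm² overlap (of its 319.34 mm²) is removed, clipping the outline; the 24.5×10.5 cube at (-1, 2) misses the remaining region (no effect) — 1 connected region; the cube at (8, 15) is not intersected at this z (z outside [12.5, 24.5]); Combining (union): only that combined region is present, so the union is just that shape — 1 connected region. The outline is a single polygon with 10 vertices. Extrusion per mm of travel: 0.25 × 0.12 / (π × 0.875²) = 0.012473. Accumulating E over each segment gives final E = 0.4061.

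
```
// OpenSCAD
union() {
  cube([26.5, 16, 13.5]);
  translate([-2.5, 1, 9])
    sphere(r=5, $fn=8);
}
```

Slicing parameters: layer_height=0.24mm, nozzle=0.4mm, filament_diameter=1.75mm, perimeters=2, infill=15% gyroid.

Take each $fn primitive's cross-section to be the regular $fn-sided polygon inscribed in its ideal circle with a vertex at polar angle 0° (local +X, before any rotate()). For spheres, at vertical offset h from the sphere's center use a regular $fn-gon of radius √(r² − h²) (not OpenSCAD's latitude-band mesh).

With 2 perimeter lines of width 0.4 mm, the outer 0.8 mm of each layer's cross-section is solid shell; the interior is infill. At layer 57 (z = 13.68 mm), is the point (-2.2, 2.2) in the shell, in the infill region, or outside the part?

shell

At z = 13.68 mm: the cube is absent (z outside [0, 13.5]); the r=5 sphere at (-2.5, 1) slices to a regular 8-gon of circumradius 1.760 (√(r²−h²) with h=4.68 from center); Taking the union: only the r=5 sphere at (-2.5, 1) is present, so the union is just that shape — 1 connected region. Overall, the cross-section is a single solid region. The nearest boundary edge runs (-1.26, 2.24)→(-2.50, 2.76); distance from the point to it = 0.40 mm. The point is inside the cross-section, 0.40 mm from the nearest boundary — within the 0.8 mm shell band (2 × 0.4).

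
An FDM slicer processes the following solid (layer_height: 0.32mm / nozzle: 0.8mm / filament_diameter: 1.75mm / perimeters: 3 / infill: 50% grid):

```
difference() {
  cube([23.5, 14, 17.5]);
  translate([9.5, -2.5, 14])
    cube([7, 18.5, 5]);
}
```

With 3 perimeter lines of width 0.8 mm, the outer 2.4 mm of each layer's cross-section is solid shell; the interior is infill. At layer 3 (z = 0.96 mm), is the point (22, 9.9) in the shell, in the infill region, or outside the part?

At z = 0.96 mm: the 23.5×14 cube contributes its full rectangle; the cube at (9.5, -2.5) is absent (z outside [14, 19]); Taking the first minus the rest: none of the subtracted shapes is present at this height, so the 23.5×14 cube is unchanged — 1 connected region. Overall, the cross-section is a single solid region. The nearest boundary edge runs (23.50, 0.00)→(23.50, 14.00); distance from the point to it = 1.50 mm. The point is inside the cross-section, 1.50 mm from the nearest boundary — within the 2.4 mm shell band (3 × 0.8).

shell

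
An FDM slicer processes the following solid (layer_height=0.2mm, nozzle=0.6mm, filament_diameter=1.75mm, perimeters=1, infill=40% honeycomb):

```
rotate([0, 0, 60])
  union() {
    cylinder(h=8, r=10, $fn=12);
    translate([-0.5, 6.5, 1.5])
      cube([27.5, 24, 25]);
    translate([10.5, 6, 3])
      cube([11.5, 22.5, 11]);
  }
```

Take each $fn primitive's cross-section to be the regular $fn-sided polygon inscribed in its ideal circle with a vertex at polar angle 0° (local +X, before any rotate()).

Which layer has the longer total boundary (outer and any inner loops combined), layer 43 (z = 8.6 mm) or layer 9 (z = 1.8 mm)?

Layer 43 (z = 8.6): the cylinder does not reach this height (z outside [0, 8]); the cube at (-0.5, 6.5) (footprint 27.5×24) is included at this height (perimeter 103.00 mm); the cube at (10.5, 6) (footprint 11.5×22.5) is included at this height (perimeter 68.00 mm); Taking the union: the regions partially overlap (shared area 253.00 mm²), so the edge portions inside another operand are dropped and the merged outline is re-measured after clipping — boundary = 104.00 mm; (rotated 60° about Z; rotation is an isometry so areas/perimeters/island counts are preserved). So its perimeter = 104.00 mm. Layer 9 (z = 1.8): the r=10 cylinder contributes a regular 12-gon of circumradius 10 (perimeter = 2·12·10.000·sin(180°/12) = 62.12 mm); the cube at (-0.5, 6.5) is present — its section is the full 27.5×24 rectangle (perimeter 103.00 mm); the cube at (10.5, 6) is absent (z outside [3, 14]); Taking the union: the regions partially overlap (shared area 18.20 mm²), so the edge portions inside another operand are dropped and the merged outline is re-measured after clipping — boundary = 145.34 mm; (whole slice rotated 60° about Z — lengths, areas and connectivity unchanged). So its perimeter = 145.34 mm. Layer 9 is larger (145.34 vs 104.00 mm).

layer 9 (z = 1.8 mm)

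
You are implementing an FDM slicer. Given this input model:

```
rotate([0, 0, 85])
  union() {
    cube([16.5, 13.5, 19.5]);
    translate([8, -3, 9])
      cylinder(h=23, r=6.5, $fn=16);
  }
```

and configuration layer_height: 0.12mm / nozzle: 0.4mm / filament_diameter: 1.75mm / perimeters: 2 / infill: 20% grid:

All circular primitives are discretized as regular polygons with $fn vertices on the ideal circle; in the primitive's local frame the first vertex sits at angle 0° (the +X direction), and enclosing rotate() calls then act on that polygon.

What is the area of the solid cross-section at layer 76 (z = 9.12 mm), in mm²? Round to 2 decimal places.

324.51 mm²

At z = 9.12 mm: the 16.5×13.5 cube contributes its full rectangle (area 222.75 mm²); the r=6.5 cylinder at (8, -3) contributes a regular 16-gon of circumradius 6.5 (area = (16/2)·6.500²·sin(360°/16) = 129.35 mm²); Combining (union): the regions partially overlap — summed areas 352.10 mm² minus the doubly-counted overlap 27.59 mm² gives 324.51 mm² — area = 324.51 mm²; (whole slice rotated 85° about Z — lengths, areas and connectivity unchanged). Overall, the cross-section is a single solid region. Net area = 324.51 mm².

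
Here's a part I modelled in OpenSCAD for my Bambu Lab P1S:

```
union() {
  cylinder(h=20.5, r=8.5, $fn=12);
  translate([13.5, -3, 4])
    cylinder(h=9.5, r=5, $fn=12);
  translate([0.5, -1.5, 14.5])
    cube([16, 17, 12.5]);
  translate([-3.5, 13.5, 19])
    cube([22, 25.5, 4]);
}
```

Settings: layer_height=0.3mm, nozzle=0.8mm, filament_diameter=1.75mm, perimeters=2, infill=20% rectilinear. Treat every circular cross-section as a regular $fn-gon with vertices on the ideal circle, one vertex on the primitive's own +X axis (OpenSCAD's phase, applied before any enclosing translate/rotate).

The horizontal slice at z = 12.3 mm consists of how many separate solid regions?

At z = 12.3 mm: the cylinder: section is a regular 12-gon, circumradius r=8.5; the cylinder at (13.5, -3): section is a regular 12-gon, circumradius r=5; the cube at (0.5, -1.5) does not reach this height (z outside [14.5, 27]); the cube at (-3.5, 13.5) is not intersected at this z (z outside [19, 23]); Taking the union: the 2 present regions are separate (no shared area or edge), so areas and boundary lengths simply add and each stays a separate island — 2 connected regions. The result has 2 disconnected regions.

2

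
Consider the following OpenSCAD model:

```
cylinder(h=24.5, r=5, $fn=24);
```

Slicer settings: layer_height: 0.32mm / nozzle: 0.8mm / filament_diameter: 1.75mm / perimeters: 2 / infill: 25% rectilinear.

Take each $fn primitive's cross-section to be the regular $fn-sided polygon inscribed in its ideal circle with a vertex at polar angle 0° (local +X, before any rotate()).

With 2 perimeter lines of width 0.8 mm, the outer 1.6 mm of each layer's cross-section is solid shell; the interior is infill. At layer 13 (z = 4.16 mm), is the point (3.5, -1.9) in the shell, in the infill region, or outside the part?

shell

At z = 4.16 mm: the r=5 cylinder gives a regular 24-gon of circumradius 5 (constant along its height). Overall, the cross-section is a single solid region. The nearest boundary edge runs (4.33, -2.50)→(4.83, -1.29); distance from the point to it = 1.00 mm. The point is inside the cross-section, 1.00 mm from the nearest boundary — within the 1.6 mm shell band (2 × 0.8).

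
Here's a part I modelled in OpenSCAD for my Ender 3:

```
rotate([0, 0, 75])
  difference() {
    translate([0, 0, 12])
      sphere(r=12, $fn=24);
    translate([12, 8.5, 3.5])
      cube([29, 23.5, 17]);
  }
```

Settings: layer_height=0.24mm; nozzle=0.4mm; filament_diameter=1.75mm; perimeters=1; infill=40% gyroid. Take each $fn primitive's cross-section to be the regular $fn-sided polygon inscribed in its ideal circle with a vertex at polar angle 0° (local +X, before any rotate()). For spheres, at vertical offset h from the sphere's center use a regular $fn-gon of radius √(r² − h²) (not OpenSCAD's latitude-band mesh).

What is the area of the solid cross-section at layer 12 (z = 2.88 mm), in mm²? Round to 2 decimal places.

188.91 mm²

At z = 2.88 mm: the r=12 sphere slices to a regular 24-gon of circumradius 7.799 (√(r²−h²) with h=9.12 from center) (area = (24/2)·7.799²·sin(360°/24) = 188.91 mm²); the cube at (12, 8.5) is absent (z outside [3.5, 20.5]); After the difference (first − rest): none of the subtracted shapes is present at this height, so the r=12 sphere is unchanged — area = 188.91 mm²; (whole slice rotated 75° about Z — lengths, areas and connectivity unchanged). Overall, the cross-section is a single solid region. Net area = 188.91 mm².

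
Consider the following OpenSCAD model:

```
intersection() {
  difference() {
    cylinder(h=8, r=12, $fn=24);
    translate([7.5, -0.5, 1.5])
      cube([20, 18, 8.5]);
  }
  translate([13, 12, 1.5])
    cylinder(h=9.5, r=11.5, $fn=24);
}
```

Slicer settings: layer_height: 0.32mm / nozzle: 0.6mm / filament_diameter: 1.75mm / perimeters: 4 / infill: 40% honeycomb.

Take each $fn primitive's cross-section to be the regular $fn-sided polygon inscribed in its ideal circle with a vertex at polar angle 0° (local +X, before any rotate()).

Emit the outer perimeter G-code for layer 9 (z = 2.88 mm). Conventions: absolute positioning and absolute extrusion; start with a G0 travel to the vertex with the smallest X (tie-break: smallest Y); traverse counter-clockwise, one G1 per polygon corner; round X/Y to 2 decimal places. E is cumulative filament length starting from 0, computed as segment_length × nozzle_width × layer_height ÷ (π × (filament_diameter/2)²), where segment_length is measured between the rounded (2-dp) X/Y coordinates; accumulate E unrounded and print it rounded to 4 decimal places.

G0 X1.53 Y11.80 Z2.88
G1 X1.89 Y9.02 E0.2238
G1 X3.04 Y6.25 E0.4632
G1 X4.87 Y3.87 E0.7028
G1 X7.25 Y2.04 E0.9425
G1 X7.50 Y1.94 E0.9640
G1 X7.50 Y9.24 E1.5467
G1 X6.00 Y10.39 E1.6976
G1 X3.11 Y11.59 E1.9474
G1 X1.53 Y11.80 E2.0746

At z = 2.88 mm: the r=12 cylinder contributes a regular 24-gon of circumradius 12; the cube at (7.5, -0.5) is present — its section is the full 20×18 rectangle; After the difference (first − rest): starting from the r=12 cylinder, the 20×18 cube at (7.5, -0.5) partially overlaps it — only the 30.87 mm² overlap (of its 360.00 mm²) is removed, clipping the outline — 1 connected region; the r=11.5 cylinder at (13, 12) gives a regular 24-gon of circumradius 11.5 (constant along its height); After intersecting: the r=11.5 cylinder at (13, 12) partially overlaps the result so far; clipping to the common part keeps 35.65 mm² — 1 connected region. The outline is a single polygon with 9 vertices. Extrusion per mm of travel: 0.6 × 0.32 / (π × 0.875²) = 0.079824. Accumulating E over each segment gives final E = 2.0746.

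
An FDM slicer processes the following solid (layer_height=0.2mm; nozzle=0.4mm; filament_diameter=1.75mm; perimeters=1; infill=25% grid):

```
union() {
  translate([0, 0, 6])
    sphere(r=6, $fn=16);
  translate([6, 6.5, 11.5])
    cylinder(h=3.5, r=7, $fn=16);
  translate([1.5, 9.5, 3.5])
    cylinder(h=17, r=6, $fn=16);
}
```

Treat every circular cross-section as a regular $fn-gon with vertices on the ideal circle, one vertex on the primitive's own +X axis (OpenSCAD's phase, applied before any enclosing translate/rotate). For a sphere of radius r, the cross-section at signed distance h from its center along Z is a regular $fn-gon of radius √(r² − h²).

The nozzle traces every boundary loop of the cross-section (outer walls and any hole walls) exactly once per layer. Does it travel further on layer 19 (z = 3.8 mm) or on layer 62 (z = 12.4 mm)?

Layer 19 (z = 3.8): the r=6 sphere slices to a regular 16-gon of circumradius 5.582 (√(r²−h²) with h=2.2 from center) (perimeter = 2·16·5.582·sin(180°/16) = 34.85 mm); the cylinder at (6, 6.5) is absent (z outside [11.5, 15]); the cylinder at (1.5, 9.5): section is a regular 16-gon, circumradius r=6 (perimeter = 2·16·6.000·sin(180°/16) = 37.46 mm); Combining (union): the regions partially overlap (shared area 7.60 mm²), so the edge portions inside another operand are dropped and the merged outline is re-measured after clipping — boundary = 58.95 mm. So its perimeter = 58.95 mm. Layer 62 (z = 12.4): the sphere does not reach this height (|z−center|=6.400 > r=6); the r=7 cylinder at (6, 6.5) gives a regular 16-gon of circumradius 7 (constant along its height) (perimeter = 2·16·7.000·sin(180°/16) = 43.70 mm); the r=6 cylinder at (1.5, 9.5) contributes a regular 16-gon of circumradius 6 (perimeter = 2·16·6.000·sin(180°/16) = 37.46 mm); Taking the union: the regions partially overlap (shared area 61.51 mm²), so the edge portions inside another operand are dropped and the merged outline is re-measured after clipping — boundary = 51.91 mm. So its perimeter = 51.91 mm. Layer 19 is larger (58.95 vs 51.91 mm).

layer 19 (z = 3.8 mm)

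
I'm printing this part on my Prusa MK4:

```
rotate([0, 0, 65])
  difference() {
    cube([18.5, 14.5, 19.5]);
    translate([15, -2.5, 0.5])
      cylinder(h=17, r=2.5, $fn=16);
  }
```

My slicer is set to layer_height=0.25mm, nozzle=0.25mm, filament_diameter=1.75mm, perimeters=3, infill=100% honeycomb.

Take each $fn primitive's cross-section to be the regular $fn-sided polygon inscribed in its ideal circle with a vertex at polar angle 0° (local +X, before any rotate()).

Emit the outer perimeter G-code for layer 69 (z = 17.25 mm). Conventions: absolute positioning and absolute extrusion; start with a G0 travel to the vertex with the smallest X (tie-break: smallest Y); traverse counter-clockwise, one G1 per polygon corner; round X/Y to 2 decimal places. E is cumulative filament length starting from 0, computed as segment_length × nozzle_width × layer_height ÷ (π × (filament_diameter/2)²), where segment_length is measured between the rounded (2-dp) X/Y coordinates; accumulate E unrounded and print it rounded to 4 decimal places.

At z = 17.25 mm: the cube (footprint 18.5×14.5) is included at this height; the cylinder at (15, -2.5): section is a regular 16-gon, circumradius r=2.5; Taking the first minus the rest: starting from the 18.5×14.5 cube, the r=2.5 cylinder at (15, -2.5) misses the remaining region (no effect) — 1 connected region; (whole slice rotated 65° about Z — lengths, areas and connectivity unchanged). The outline is a single polygon with 4 vertices. Extrusion per mm of travel: 0.25 × 0.25 / (π × 0.875²) = 0.025984. Accumulating E over each segment gives final E = 1.7148.

G0 X-13.14 Y6.13 Z17.25
G1 X0.00 Y0.00 E0.3768
G1 X7.82 Y16.77 E0.8576
G1 X-5.32 Y22.89 E1.2342
G1 X-13.14 Y6.13 E1.7148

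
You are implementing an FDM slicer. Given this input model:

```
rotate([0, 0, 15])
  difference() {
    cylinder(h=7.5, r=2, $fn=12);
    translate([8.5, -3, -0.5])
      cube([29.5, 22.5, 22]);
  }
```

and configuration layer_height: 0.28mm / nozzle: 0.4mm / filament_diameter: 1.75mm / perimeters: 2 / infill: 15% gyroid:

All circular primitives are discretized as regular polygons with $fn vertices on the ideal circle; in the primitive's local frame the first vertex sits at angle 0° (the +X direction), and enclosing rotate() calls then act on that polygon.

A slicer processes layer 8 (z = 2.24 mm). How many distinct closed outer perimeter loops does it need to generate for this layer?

At z = 2.24 mm: the cylinder: section is a regular 12-gon, circumradius r=2; the cube at (8.5, -3) (footprint 29.5×22.5) is included at this height; Taking the first minus the rest: starting from the r=2 cylinder, the 29.5×22.5 cube at (8.5, -3) misses the remaining region (no effect) — 1 connected region; (rotated 15° about Z; rotation is an isometry so areas/perimeters/island counts are preserved). The result has 1 disconnected region.

1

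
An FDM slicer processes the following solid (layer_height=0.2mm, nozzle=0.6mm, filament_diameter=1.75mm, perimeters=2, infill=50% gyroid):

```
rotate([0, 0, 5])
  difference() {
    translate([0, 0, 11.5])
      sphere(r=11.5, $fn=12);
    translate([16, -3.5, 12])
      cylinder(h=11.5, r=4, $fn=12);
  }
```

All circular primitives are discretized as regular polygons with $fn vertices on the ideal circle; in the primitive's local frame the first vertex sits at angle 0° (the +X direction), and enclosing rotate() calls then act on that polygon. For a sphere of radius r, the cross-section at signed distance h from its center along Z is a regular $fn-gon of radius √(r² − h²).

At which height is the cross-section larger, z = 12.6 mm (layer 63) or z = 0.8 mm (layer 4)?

layer 63 (z = 12.6 mm)

Layer 63 (z = 12.6): the r=11.5 sphere slices to a regular 12-gon of circumradius 11.447 (√(r²−h²) with h=1.1 from center) (area = (12/2)·11.447²·sin(360°/12) = 393.12 mm²); the r=4 cylinder at (16, -3.5) gives a regular 12-gon of circumradius 4 (constant along its height) (area = (12/2)·4.000²·sin(360°/12) = 48.00 mm²); After the difference (first − rest): starting from the r=11.5 sphere (393.12 mm²), the r=4 cylinder at (16, -3.5) misses the remaining region (no effect) — area = 393.12 mm²; (rotated 5° about Z; rotation is an isometry so areas/perimeters/island counts are preserved). So its area = 393.12 mm². Layer 4 (z = 0.8): the sphere: section is a regular 12-gon, circumradius = √(r²−h²) = √(11.5²−10.7²) = 4.214 (area = (12/2)·4.214²·sin(360°/12) = 53.28 mm²); the cylinder at (16, -3.5) is absent (z outside [12, 23.5]); Taking the first minus the rest: none of the subtracted shapes is present at this height, so the r=11.5 sphere is unchanged — area = 53.28 mm²; (whole slice rotated 5° about Z — lengths, areas and connectivity unchanged). So its area = 53.28 mm². Layer 63 is larger (393.12 vs 53.28 mm²).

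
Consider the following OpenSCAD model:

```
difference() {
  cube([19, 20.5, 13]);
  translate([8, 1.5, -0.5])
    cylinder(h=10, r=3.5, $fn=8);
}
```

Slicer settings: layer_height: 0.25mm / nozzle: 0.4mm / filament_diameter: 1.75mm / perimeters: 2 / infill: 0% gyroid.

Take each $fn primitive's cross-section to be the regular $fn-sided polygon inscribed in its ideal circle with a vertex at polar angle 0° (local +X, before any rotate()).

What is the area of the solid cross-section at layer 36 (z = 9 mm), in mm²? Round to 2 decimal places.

362.61 mm²

At z = 9 mm: the 19×20.5 cube contributes its full rectangle (area 389.50 mm²); the cylinder at (8, 1.5): section is a regular 8-gon, circumradius r=3.5 (area = (8/2)·3.500²·sin(360°/8) = 34.65 mm²); Taking the first minus the rest: starting from the 19×20.5 cube (389.50 mm²), the r=3.5 cylinder at (8, 1.5) partially overlaps it — only the 26.89 mm² overlap (of its 34.65 mm²) is removed, clipping the outline — area = 362.61 mm². Overall, the cross-section is a single solid region. Net area = 362.61 mm².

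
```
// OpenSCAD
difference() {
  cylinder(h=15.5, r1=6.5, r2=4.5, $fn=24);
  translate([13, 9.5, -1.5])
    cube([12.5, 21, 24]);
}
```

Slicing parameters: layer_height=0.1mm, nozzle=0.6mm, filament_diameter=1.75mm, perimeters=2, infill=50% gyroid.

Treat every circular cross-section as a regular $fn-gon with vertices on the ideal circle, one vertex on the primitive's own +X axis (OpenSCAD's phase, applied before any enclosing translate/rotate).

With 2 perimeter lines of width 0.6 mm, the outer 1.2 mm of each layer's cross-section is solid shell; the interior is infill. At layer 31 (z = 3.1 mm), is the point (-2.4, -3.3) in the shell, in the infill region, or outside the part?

At z = 3.1 mm: the cone (r1=6.5→r2=4.5) has section circumradius 6.100 here — a regular 24-gon; the cube at (13, 9.5) is present — its section is the full 12.5×21 rectangle; Taking the first minus the rest: starting from the cone, the 12.5×21 cube at (13, 9.5) misses the remaining region (no effect) — 1 connected region. Overall, the cross-section is a single solid region. The nearest boundary edge runs (-3.05, -5.28)→(-4.31, -4.31); distance from the point to it = 1.97 mm. The point is inside the cross-section and 1.97 mm from the nearest boundary — more than the 1.2 mm shell width (2 × 0.6), so it's in the infill interior.

infill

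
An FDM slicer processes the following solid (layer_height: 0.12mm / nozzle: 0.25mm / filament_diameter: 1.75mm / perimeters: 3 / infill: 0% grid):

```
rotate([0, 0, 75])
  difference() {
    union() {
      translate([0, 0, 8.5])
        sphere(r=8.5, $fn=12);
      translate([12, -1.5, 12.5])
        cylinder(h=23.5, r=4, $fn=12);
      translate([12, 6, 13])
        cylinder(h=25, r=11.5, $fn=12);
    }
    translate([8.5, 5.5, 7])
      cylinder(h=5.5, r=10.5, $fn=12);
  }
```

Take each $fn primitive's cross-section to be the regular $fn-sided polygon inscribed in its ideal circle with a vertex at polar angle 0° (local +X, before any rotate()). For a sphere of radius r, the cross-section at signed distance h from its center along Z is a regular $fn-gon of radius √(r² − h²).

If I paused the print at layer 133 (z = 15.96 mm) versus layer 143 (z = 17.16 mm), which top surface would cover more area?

layer 133 (z = 15.96 mm)

Layer 133 (z = 15.96): the sphere: section is a regular 12-gon, circumradius = √(r²−h²) = √(8.5²−7.46²) = 4.074 (area = (12/2)·4.074²·sin(360°/12) = 49.80 mm²); the cylinder at (12, -1.5): section is a regular 12-gon, circumradius r=4 (area = (12/2)·4.000²·sin(360°/12) = 48.00 mm²); the r=11.5 cylinder at (12, 6) contributes a regular 12-gon of circumradius 11.5 (area = (12/2)·11.500²·sin(360°/12) = 396.75 mm²); Merging all regions: the regions partially overlap — summed areas 494.55 mm² minus the doubly-counted overlap 55.47 mm² gives 439.08 mm² — area = 439.08 mm²; the cylinder at (8.5, 5.5) is not intersected at this z (z outside [7, 12.5]); Taking the first minus the rest: none of the subtracted shapes is present at this height, so the result so far is unchanged — area = 439.08 mm²; (whole slice rotated 75° about Z — lengths, areas and connectivity unchanged). So its area = 439.08 mm². Layer 143 (z = 17.16): the sphere does not reach this height (|z−center|=8.660 > r=8.5); the cylinder at (12, -1.5): section is a regular 12-gon, circumradius r=4 (area = (12/2)·4.000²·sin(360°/12) = 48.00 mm²); the r=11.5 cylinder at (12, 6) gives a regular 12-gon of circumradius 11.5 (constant along its height) (area = (12/2)·11.500²·sin(360°/12) = 396.75 mm²); Merging all regions: the r=4 cylinder at (12, -1.5) lies entirely inside the r=11.5 cylinder at (12, 6), so the union is just the r=11.5 cylinder at (12, 6) — area = 396.75 mm²; the cylinder at (8.5, 5.5) does not reach this height (z outside [7, 12.5]); Taking the first minus the rest: none of the subtracted shapes is present at this height, so the result so far is unchanged — area = 396.75 mm²; (whole slice rotated 75° about Z — lengths, areas and connectivity unchanged). So its area = 396.75 mm². Layer 133 is larger (439.08 vs 396.75 mm²).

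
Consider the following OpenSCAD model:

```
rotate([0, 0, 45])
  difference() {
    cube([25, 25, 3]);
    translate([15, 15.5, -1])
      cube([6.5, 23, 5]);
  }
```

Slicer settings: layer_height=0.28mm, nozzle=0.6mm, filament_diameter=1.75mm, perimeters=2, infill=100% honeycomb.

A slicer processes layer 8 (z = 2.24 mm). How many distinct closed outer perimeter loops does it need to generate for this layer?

1

At z = 2.24 mm: the cube is present — its section is the full 25×25 rectangle; the 6.5×23 cube at (15, 15.5) contributes its full rectangle; After the difference (first − rest): starting from the 25×25 cube, the 6.5×23 cube at (15, 15.5) partially overlaps it — only the 61.75 mm² overlap (of its 149.50 mm²) is removed, clipping the outline — 1 connected region; (rotated 45° about Z; rotation is an isometry so areas/perimeters/island counts are preserved). The result has 1 disconnected region.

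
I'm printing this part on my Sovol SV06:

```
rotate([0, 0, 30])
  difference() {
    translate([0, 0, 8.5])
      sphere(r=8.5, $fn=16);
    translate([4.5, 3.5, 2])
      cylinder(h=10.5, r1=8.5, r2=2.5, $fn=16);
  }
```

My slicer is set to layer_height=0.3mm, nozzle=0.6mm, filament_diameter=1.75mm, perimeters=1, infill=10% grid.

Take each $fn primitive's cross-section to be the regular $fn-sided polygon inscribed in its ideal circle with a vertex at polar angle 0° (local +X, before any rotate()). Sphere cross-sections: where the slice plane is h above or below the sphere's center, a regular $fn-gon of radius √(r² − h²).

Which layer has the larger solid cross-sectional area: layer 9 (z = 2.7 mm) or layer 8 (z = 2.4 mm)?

layer 9 (z = 2.7 mm)

Layer 9 (z = 2.7): the sphere: section is a regular 16-gon, circumradius = √(r²−h²) = √(8.5²−5.8²) = 6.214 (area = (16/2)·6.214²·sin(360°/16) = 118.20 mm²); the cone at (4.5, 3.5): at t=0.067 of its height the radius interpolates to r₁+(r₂−r₁)t = 8.100, giving a regular 16-gon of that circumradius (area = (16/2)·8.100²·sin(360°/16) = 200.86 mm²); Taking the first minus the rest: starting from the r=8.5 sphere (118.20 mm²), the cone at (4.5, 3.5) partially overlaps it — only the 76.53 mm² overlap (of its 200.86 mm²) is removed, clipping the outline — area = 41.67 mm²; (rotated 30° about Z; rotation is an isometry so areas/perimeters/island counts are preserved). So its area = 41.67 mm². Layer 8 (z = 2.4): the r=8.5 sphere contributes a regular 16-gon of circumradius √(8.5²−6.1²) = 5.919 (area = (16/2)·5.919²·sin(360°/16) = 107.27 mm²); the cone at (4.5, 3.5) (r1=8.5→r2=2.5) has section circumradius 8.271 here — a regular 16-gon (area = (16/2)·8.271²·sin(360°/16) = 209.45 mm²); After the difference (first − rest): starting from the r=8.5 sphere (107.27 mm²), the cone at (4.5, 3.5) partially overlaps it — only the 73.51 mm² overlap (of its 209.45 mm²) is removed, clipping the outline — area = 33.77 mm²; (rotated 30° about Z; rotation is an isometry so areas/perimeters/island counts are preserved). So its area = 33.77 mm². Layer 9 is larger (41.67 vs 33.77 mm²).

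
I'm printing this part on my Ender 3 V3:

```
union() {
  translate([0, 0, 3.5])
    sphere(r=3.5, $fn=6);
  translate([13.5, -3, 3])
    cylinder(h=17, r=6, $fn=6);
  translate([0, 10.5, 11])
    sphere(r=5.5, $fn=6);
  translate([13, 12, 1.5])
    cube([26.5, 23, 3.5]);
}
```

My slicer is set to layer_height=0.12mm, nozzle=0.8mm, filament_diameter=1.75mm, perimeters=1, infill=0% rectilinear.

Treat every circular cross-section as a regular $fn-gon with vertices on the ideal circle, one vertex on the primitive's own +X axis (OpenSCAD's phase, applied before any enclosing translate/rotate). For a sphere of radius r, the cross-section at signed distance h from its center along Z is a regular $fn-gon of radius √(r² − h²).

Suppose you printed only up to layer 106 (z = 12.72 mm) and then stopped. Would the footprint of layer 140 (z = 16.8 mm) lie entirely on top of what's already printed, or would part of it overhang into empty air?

Compare the two slices. At z = 12.72: the sphere is absent (|z−center|=9.220 > r=3.5); the r=6 cylinder at (13.5, -3) contributes a regular 6-gon of circumradius 6 (area = (6/2)·6.000²·sin(360°/6) = 93.53 mm²); the sphere at (0, 10.5): section is a regular 6-gon, circumradius = √(r²−h²) = √(5.5²−1.72²) = 5.224 (area = (6/2)·5.224²·sin(360°/6) = 70.91 mm²); the cube at (13, 12) is not intersected at this z (z outside [1.5, 5]); Taking the union: the 2 present regions are separate (no shared area or edge), so areas and boundary lengths simply add and each stays a separate island — area = 164.44 mm². At z = 16.8: the sphere is absent (|z−center|=13.300 > r=3.5); the r=6 cylinder at (13.5, -3) contributes a regular 6-gon of circumradius 6 (area = (6/2)·6.000²·sin(360°/6) = 93.53 mm²); the sphere at (0, 10.5) is absent (|z−center|=5.800 > r=5.5); the cube at (13, 12) is not intersected at this z (z outside [1.5, 5]); Merging all regions: only the r=6 cylinder at (13.5, -3) is present, so the union is just that shape — area = 93.53 mm². Checking containment: the cross-section at z = 16.8 is a subset of the cross-section at z = 12.72.

entirely on top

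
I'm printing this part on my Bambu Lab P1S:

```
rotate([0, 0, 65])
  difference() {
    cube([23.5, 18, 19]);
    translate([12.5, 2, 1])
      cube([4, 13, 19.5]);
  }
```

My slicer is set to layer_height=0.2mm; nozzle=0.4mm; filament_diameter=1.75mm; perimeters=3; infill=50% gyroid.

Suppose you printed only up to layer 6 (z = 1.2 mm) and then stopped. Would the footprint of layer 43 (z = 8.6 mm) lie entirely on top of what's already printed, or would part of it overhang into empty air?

Compare the two slices. At z = 1.2: the cube is present — its section is the full 23.5×18 rectangle (area 423.00 mm²); the cube at (12.5, 2) is present — its section is the full 4×13 rectangle (area 52.00 mm²); Subtracting the remaining from the first: starting from the 23.5×18 cube (423.00 mm²), the 4×13 cube at (12.5, 2) lies wholly inside it (removes its full 52.00 mm² and its 34.00 mm outline becomes a hole wall) — area = 371.00 mm²; (rotated 65° about Z; rotation is an isometry so areas/perimeters/island counts are preserved). At z = 8.6: the 23.5×18 cube contributes its full rectangle (area 423.00 mm²); the 4×13 cube at (12.5, 2) contributes its full rectangle (area 52.00 mm²); After the difference (first − rest): starting from the 23.5×18 cube (423.00 mm²), the 4×13 cube at (12.5, 2) lies wholly inside it (removes its full 52.00 mm² and its 34.00 mm outline becomes a hole wall) — area = 371.00 mm²; (whole slice rotated 65° about Z — lengths, areas and connectivity unchanged). Checking containment: the cross-section at z = 8.6 is a subset of the cross-section at z = 1.2.

entirely on top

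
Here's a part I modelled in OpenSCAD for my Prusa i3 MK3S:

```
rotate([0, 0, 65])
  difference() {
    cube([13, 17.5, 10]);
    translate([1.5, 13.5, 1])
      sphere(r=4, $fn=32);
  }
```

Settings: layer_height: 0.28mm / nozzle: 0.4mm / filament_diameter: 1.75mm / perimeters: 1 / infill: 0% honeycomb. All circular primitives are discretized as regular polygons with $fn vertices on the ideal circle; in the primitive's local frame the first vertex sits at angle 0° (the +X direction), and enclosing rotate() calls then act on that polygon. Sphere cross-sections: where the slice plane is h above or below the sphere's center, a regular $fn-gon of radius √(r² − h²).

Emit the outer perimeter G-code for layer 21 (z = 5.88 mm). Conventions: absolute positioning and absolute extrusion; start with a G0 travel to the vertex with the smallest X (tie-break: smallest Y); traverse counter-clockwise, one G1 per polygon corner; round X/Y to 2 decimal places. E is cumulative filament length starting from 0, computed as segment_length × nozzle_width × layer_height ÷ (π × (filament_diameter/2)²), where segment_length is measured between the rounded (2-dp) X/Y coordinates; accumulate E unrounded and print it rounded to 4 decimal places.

G0 X-15.86 Y7.40 Z5.88
G1 X0.00 Y0.00 E0.8149
G1 X5.49 Y11.78 E1.4201
G1 X-10.37 Y19.18 E2.2350
G1 X-15.86 Y7.40 E2.8402

At z = 5.88 mm: the cube is present — its section is the full 13×17.5 rectangle; the sphere at (1.5, 13.5) is absent (|z−center|=4.880 > r=4); After the difference (first − rest): none of the subtracted shapes is present at this height, so the 13×17.5 cube is unchanged — 1 connected region; (rotated 65° about Z; rotation is an isometry so areas/perimeters/island counts are preserved). The outline is a single polygon with 4 vertices. Extrusion per mm of travel: 0.4 × 0.28 / (π × 0.875²) = 0.046564. Accumulating E over each segment gives final E = 2.8402.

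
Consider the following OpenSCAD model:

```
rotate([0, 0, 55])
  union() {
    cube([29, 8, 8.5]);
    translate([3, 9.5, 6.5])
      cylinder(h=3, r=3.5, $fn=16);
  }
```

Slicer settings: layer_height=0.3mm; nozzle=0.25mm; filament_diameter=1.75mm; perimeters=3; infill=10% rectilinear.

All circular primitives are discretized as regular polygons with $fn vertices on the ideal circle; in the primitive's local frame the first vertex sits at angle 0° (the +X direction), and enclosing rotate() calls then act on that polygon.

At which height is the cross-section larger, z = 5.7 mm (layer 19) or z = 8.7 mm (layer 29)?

Layer 19 (z = 5.7): the cube is present — its section is the full 29×8 rectangle (area 232.00 mm²); the cylinder at (3, 9.5) is absent (z outside [6.5, 9.5]); Combining (union): only the 29×8 cube is present, so the union is just that shape — area = 232.00 mm²; (rotated 55° about Z; rotation is an isometry so areas/perimeters/island counts are preserved). So its area = 232.00 mm². Layer 29 (z = 8.7): the cube does not reach this height (z outside [0, 8.5]); the cylinder at (3, 9.5): section is a regular 16-gon, circumradius r=3.5 (area = (16/2)·3.500²·sin(360°/16) = 37.50 mm²); Merging all regions: only the r=3.5 cylinder at (3, 9.5) is present, so the union is just that shape — area = 37.50 mm²; (rotated 55° about Z; rotation is an isometry so areas/perimeters/island counts are preserved). So its area = 37.50 mm². Layer 19 is larger (232.00 vs 37.50 mm²).

layer 19 (z = 5.7 mm)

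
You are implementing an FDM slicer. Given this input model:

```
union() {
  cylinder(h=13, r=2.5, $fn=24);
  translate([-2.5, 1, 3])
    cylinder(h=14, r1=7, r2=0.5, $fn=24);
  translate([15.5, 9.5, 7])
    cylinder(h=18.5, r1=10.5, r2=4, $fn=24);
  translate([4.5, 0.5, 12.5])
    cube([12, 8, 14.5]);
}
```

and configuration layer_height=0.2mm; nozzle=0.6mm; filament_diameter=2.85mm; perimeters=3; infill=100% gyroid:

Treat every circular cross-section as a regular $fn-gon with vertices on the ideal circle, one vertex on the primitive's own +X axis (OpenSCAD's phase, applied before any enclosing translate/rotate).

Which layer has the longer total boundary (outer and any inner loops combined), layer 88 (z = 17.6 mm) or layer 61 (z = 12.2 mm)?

Layer 88 (z = 17.6): the cylinder does not reach this height (z outside [0, 13]); the cone at (-2.5, 1) is absent (z outside [3, 17]); the cone at (15.5, 9.5): at t=0.573 of its height the radius interpolates to r₁+(r₂−r₁)t = 6.776, giving a regular 24-gon of that circumradius (perimeter = 2·24·6.776·sin(180°/24) = 42.45 mm); the cube at (4.5, 0.5) is present — its section is the full 12×8 rectangle (perimeter 40.00 mm); Taking the union: the regions partially overlap (shared area 34.65 mm²), so the edge portions inside another operand are dropped and the merged outline is re-measured after clipping — boundary = 58.55 mm. So its perimeter = 58.55 mm. Layer 61 (z = 12.2): the r=2.5 cylinder gives a regular 24-gon of circumradius 2.5 (constant along its height) (perimeter = 2·24·2.500·sin(180°/24) = 15.66 mm); the cone at (-2.5, 1) (r1=7→r2=0.5) has section circumradius 2.729 here — a regular 24-gon (perimeter = 2·24·2.729·sin(180°/24) = 17.10 mm); the cone at (15.5, 9.5) contributes a regular 24-gon of circumradius 8.673 (interpolated between r1=10.5 and r2=4 at t=0.281) (perimeter = 2·24·8.673·sin(180°/24) = 54.34 mm); the cube at (4.5, 0.5) is absent (z outside [12.5, 27]); Combining (union): the regions partially overlap (shared area 7.87 mm²), so the edge portions inside another operand are dropped and the merged outline is re-measured after clipping — boundary = 76.41 mm. So its perimeter = 76.41 mm. Layer 61 is larger (76.41 vs 58.55 mm).

layer 61 (z = 12.2 mm)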